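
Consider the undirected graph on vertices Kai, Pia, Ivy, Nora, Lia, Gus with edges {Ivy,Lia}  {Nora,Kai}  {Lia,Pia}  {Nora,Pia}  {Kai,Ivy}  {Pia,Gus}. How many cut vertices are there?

Removing Pia increases the component count from 1 to 2, so Pia is a cut vertex.
By contrast removing Gus leaves 1 component; it is not a cut vertex. No other vertex is a cut vertex either.

1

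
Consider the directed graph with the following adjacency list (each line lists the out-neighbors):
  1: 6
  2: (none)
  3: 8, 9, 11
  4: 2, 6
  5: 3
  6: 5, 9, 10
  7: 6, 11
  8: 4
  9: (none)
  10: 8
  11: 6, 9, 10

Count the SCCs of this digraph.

5

{3, 4, 5, 6, 8, 10, 11} are all mutually reachable — one SCC of size 7.
{7} is an SCC by itself.
{2} is an SCC by itself.
{9} is an SCC by itself.
{1} is an SCC by itself.
That gives 5 strongly connected components.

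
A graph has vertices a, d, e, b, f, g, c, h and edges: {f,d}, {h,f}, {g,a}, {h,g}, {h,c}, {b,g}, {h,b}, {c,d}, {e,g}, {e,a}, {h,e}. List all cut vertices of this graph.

h

Removing h increases the component count from 1 to 2, so h is a cut vertex.
By contrast removing f leaves 1 component; it is not a cut vertex. No other vertex is a cut vertex either.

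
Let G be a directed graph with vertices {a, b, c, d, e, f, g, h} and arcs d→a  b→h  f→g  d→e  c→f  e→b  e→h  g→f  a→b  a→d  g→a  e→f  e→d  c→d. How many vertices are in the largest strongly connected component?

{a, d, e, f, g} are all mutually reachable — one SCC of size 5.
{c} is an SCC by itself.
{h} is an SCC by itself.
{b} is an SCC by itself.
The largest has 5 vertices.

5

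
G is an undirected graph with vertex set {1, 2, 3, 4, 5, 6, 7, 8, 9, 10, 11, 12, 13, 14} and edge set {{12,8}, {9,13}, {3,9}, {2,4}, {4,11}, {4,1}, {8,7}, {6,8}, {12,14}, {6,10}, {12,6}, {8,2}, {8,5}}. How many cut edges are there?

10

The edges on the cycle 12-6-8-12 are not bridges since each lies on that cycle.
But removing 5—8 disconnects 5 from 8; removing 11—4 disconnects 11 from 4; removing 6—10 disconnects 6 from 10; removing 8—2 disconnects 8 from 2 — these are bridges.
In total 10 edges are bridges.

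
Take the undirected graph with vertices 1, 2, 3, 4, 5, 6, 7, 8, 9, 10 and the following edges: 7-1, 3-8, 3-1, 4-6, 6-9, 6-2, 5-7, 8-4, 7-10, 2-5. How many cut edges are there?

2

The edges on the cycle 3-8-4-6-2-5-7-1-3 are not bridges since each lies on that cycle.
But removing 9-6 disconnects 9 from 6; removing 10-7 disconnects 10 from 7 — these are bridges.
That makes 2 bridges.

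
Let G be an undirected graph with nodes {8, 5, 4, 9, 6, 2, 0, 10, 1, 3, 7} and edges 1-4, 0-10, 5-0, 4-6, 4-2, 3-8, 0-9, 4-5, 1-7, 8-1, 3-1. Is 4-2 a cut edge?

Removing 4-2 leaves no path between 4 and 2: the component count goes from 1 to 2. So it is a bridge.

Yes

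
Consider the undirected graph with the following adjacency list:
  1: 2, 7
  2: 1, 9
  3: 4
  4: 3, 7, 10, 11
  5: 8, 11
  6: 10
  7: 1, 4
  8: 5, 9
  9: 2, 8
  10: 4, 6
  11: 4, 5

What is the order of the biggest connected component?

11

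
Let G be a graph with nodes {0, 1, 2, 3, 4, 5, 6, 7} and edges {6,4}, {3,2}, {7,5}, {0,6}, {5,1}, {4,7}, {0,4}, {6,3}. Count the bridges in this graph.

5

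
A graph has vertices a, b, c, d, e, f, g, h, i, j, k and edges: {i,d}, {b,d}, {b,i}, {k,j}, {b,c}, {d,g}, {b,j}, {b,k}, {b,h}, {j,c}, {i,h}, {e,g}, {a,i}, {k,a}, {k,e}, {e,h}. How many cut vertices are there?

Removing a, for instance, still leaves 2 components. No single vertex removal increases the component count — the graph has no articulation points.

0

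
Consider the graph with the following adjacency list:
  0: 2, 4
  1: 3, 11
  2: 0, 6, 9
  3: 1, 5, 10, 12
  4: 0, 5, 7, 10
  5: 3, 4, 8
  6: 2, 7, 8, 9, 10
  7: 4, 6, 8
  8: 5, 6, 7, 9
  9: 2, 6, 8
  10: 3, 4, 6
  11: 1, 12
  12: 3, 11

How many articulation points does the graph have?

1

Removing 3 increases the component count from 1 to 2, so 3 is a cut vertex.
By contrast removing 9 leaves 1 component; it is not a cut vertex. No other vertex is a cut vertex either.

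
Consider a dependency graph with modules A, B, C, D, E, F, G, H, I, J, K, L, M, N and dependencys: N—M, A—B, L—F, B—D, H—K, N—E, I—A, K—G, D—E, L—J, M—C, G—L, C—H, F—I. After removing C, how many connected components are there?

1

With C gone, the remaining components are: {A, B, D, E, F, G, H, I, J, K, L, M, N}.
That is 1 component.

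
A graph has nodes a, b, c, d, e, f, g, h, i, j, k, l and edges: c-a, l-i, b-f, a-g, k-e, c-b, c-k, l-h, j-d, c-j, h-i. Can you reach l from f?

No

The component containing f is {a, b, c, d, e, f, g, j, k}, and l is not in it.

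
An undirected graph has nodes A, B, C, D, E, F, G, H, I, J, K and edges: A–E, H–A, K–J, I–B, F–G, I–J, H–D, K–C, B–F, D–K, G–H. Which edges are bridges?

The edges on the cycle I-B-F-G-H-D-K-J-I are not bridges since each lies on that cycle.
But removing A–H disconnects A from H; removing C–K disconnects C from K; removing A–E disconnects A from E — these are bridges.

A-E, A-H, C-K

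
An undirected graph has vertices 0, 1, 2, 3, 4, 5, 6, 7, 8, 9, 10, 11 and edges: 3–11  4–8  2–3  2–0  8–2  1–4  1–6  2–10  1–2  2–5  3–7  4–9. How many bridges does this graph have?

The edges on the cycle 1-4-8-2-1 are not bridges since each lies on that cycle.
But removing 2–10 disconnects 2 from 10; removing 1–6 disconnects 1 from 6; removing 2–0 disconnects 2 from 0; removing 3–11 disconnects 3 from 11 — these are bridges.
In total 8 edges are bridges.

8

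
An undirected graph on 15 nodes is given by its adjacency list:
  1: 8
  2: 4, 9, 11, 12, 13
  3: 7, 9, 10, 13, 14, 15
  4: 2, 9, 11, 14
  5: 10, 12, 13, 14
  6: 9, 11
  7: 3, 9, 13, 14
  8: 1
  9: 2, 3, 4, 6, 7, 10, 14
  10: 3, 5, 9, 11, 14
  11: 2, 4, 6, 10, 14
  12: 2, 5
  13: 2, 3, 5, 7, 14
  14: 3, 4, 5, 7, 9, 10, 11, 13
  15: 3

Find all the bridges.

The edges on the cycle 10-11-6-9-14-7-3-10 are not bridges since each lies on that cycle.
But removing 8-1 disconnects 8 from 1; removing 15-3 disconnects 15 from 3 — these are bridges.

1-8, 15-3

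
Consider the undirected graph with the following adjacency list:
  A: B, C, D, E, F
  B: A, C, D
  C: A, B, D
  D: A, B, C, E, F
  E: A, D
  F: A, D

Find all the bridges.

The edges on the cycle F-D-A-F are not bridges since each lies on that cycle.
Every edge lies on some cycle, so there are no bridges.

none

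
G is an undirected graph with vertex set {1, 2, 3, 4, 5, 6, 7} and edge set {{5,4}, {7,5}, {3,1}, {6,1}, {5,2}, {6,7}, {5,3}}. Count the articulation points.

Removing 5 increases the component count from 1 to 3, so 5 is a cut vertex.
By contrast removing 1 leaves 1 component; it is not a cut vertex. No other vertex is a cut vertex either.

1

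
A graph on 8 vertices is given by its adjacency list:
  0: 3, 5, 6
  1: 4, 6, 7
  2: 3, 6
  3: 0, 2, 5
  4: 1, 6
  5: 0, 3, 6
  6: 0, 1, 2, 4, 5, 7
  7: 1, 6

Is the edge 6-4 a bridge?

No

After removing 6-4, the path 6-1-4 still connects them, so the edge is not a bridge.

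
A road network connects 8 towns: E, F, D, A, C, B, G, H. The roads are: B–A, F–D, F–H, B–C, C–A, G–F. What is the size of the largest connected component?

4

E is isolated — a component by itself.
Starting from A we can reach A, B, C. That is one component of size 3.
Starting from D we can reach D, F, G, H. That is one component of size 4.
The largest has 4 vertices.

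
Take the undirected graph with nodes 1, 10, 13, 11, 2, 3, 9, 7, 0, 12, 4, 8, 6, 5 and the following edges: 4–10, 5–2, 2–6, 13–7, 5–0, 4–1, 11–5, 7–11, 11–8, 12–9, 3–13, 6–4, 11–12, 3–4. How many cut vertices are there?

4

Removing 4 increases the component count from 1 to 3, so 4 is a cut vertex.
Removing 5 increases the component count from 1 to 2, so 5 is a cut vertex.
Removing 11 increases the component count from 1 to 3, so 11 is a cut vertex.
Likewise 12 is a cut vertex.
By contrast removing 9 leaves 1 component; it is not a cut vertex. No other vertex is a cut vertex either.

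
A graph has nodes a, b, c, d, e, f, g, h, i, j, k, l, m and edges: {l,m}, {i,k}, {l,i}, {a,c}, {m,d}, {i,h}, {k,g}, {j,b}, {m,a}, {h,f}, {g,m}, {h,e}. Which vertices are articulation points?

Removing a increases the component count from 2 to 3, so a is a cut vertex.
Removing h increases the component count from 2 to 4, so h is a cut vertex.
Removing i increases the component count from 2 to 3, so i is a cut vertex.
Likewise m is a cut vertex.
By contrast removing l leaves 2 components; it is not a cut vertex. No other vertex is a cut vertex either.

a, h, i, m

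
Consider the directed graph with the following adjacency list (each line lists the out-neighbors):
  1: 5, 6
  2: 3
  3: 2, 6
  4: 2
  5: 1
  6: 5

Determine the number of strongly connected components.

3

{1, 5, 6} are all mutually reachable — one SCC of size 3.
{2, 3} are all mutually reachable — one SCC of size 2.
{4} is an SCC by itself.
That gives 3 strongly connected components.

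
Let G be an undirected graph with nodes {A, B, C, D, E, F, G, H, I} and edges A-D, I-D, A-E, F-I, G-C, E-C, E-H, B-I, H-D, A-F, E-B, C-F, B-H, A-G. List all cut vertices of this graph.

Removing B, for instance, still leaves 1 component. No single vertex removal increases the component count — the graph has no articulation points.

none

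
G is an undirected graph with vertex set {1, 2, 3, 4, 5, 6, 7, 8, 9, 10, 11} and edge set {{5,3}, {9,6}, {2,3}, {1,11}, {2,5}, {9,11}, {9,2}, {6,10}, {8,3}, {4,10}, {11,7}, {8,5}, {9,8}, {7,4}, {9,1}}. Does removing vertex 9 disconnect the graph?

Yes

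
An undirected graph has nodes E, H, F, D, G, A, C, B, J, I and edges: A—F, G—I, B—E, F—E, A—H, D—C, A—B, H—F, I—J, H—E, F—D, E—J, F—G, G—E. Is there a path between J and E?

From J we can reach A, B, C, D, E, F, G, H, I, J, which includes E.

Yes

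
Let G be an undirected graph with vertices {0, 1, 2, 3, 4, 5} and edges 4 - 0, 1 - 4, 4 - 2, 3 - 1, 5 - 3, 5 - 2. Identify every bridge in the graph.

0-4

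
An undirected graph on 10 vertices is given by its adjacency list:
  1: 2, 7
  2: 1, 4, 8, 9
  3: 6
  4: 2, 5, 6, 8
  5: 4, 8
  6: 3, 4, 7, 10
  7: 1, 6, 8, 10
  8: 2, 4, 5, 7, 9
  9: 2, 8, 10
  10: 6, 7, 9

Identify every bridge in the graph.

3-6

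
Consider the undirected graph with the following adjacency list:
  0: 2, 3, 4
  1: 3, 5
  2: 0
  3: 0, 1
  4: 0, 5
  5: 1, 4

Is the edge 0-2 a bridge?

Yes

Removing 0-2 leaves no path between 0 and 2: the component count goes from 1 to 2. So it is a bridge.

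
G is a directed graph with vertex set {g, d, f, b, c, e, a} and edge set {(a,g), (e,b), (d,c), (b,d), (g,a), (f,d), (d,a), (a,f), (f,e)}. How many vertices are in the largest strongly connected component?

{a, b, d, e, f, g} are all mutually reachable — one SCC of size 6.
{c} is an SCC by itself.
The largest has 6 vertices.

6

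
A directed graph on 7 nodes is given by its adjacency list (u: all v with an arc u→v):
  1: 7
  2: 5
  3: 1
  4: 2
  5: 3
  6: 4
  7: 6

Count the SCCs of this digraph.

1

{1, 2, 3, 4, 5, 6, 7} are all mutually reachable — one SCC of size 7.
That gives 1 strongly connected component.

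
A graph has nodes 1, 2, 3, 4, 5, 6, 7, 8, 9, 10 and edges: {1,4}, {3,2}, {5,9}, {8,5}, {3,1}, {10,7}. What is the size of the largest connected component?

6 is isolated — a component by itself.
Starting from 7 we can reach 7, 10. That is one component of size 2.
Starting from 5 we can reach 5, 8, 9. That is one component of size 3.
Starting from 1 we can reach 1, 2, 3, 4. That is one component of size 4.
The largest has 4 vertices.

4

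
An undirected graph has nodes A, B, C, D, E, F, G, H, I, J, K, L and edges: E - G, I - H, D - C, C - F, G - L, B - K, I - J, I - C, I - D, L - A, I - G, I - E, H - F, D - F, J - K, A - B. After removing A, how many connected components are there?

1

With A gone, the remaining components are: {B, C, D, E, F, G, H, I, J, K, L}.
That is 1 component.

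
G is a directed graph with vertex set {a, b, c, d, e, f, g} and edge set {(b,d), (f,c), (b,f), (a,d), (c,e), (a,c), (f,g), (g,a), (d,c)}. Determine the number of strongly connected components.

7

{b} is an SCC by itself.
{a} is an SCC by itself.
{f} is an SCC by itself.
{e} is an SCC by itself.
{g} is an SCC by itself.
(and 2 more singleton SCCs)
That gives 7 strongly connected components.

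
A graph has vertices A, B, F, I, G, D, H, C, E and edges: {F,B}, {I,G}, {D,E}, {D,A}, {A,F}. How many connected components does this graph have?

H is isolated — a component by itself.
C is isolated — a component by itself.
Starting from G we can reach G, I. That is one component of size 2.
Starting from A we can reach A, B, D, E, F. That is one component of size 5.
Total: 4 components.

4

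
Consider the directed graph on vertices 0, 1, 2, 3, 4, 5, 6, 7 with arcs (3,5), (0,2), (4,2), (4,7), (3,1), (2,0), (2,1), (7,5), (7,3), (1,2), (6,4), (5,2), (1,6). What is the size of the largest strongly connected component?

8

{0, 1, 2, 3, 4, 5, 6, 7} are all mutually reachable — one SCC of size 8.
The largest has 8 vertices.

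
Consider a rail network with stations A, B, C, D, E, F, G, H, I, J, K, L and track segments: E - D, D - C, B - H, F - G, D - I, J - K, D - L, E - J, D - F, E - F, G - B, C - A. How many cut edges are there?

The edges on the cycle E-D-F-E are not bridges since each lies on that cycle.
But removing D - L disconnects D from L; removing J - K disconnects J from K; removing I - D disconnects I from D; removing G - F disconnects G from F — these are bridges.
In total 9 edges are bridges.

9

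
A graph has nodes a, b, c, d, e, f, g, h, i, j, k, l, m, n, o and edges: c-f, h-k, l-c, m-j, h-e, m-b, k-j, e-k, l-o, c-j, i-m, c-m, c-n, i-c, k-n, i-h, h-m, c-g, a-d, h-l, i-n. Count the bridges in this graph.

5

The edges on the cycle i-h-l-c-i are not bridges since each lies on that cycle.
But removing c-g disconnects c from g; removing a-d disconnects a from d; removing b-m disconnects b from m; removing f-c disconnects f from c — these are bridges.
In total 5 edges are bridges.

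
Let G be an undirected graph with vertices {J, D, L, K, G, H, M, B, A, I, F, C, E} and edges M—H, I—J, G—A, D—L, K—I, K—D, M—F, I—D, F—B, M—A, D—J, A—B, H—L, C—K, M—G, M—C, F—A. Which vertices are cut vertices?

M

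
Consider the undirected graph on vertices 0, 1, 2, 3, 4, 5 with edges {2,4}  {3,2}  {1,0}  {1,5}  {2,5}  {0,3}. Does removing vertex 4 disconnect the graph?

Deleting 4 leaves 1 component (was 1), so 4 is not a cut vertex.

No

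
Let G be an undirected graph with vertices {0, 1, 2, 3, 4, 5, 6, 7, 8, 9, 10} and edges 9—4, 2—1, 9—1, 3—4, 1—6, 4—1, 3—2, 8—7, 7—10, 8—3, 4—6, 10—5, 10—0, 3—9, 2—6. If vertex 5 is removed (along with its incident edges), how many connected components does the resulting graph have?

1

With 5 gone, the remaining components are: {0, 1, 2, 3, 4, 6, 7, 8, 9, 10}.
That is 1 component.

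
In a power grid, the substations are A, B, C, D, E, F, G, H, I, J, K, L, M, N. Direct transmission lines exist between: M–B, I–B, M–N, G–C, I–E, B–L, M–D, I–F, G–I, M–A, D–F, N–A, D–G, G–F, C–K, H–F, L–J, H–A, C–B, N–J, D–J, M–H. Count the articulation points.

Removing C increases the component count from 1 to 2, so C is a cut vertex.
Removing I increases the component count from 1 to 2, so I is a cut vertex.
By contrast removing A leaves 1 component; it is not a cut vertex. No other vertex is a cut vertex either.

2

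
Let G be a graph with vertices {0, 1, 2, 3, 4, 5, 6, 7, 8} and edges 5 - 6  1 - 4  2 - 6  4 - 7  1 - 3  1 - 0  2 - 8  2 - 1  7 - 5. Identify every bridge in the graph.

The edges on the cycle 2-1-4-7-5-6-2 are not bridges since each lies on that cycle.
But removing 1 - 0 disconnects 1 from 0; removing 1 - 3 disconnects 1 from 3; removing 2 - 8 disconnects 2 from 8 — these are bridges.

0-1, 1-3, 2-8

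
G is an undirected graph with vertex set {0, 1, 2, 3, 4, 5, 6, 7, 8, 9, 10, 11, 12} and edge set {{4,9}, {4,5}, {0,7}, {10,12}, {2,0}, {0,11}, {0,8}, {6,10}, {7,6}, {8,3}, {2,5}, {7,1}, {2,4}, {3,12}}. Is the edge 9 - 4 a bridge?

Removing 9 - 4 leaves no path between 9 and 4: the component count goes from 1 to 2. So it is a bridge.

Yes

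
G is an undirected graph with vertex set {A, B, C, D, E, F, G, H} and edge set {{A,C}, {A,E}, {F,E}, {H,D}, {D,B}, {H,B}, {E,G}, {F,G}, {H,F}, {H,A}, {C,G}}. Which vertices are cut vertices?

Removing H increases the component count from 1 to 2, so H is a cut vertex.
By contrast removing C leaves 1 component; it is not a cut vertex. No other vertex is a cut vertex either.

H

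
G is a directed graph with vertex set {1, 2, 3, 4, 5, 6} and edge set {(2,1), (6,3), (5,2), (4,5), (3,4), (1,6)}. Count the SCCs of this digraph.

{1, 2, 3, 4, 5, 6} are all mutually reachable — one SCC of size 6.
That gives 1 strongly connected component.

1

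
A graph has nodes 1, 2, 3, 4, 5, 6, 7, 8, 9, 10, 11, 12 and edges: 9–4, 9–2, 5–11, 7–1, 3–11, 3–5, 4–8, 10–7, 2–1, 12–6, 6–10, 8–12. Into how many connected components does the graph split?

2

Starting from 3 we can reach 3, 5, 11. That is one component of size 3.
Starting from 1 we can reach 1, 2, 4, 6, 7, 8, 9, 10, 12. That is one component of size 9.
Total: 2 components.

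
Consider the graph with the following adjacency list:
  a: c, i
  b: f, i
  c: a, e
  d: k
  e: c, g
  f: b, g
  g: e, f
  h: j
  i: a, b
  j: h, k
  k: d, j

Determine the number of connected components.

Starting from d we can reach d, h, j, k. That is one component of size 4.
Starting from a we can reach a, b, c, e, f, g, i. That is one component of size 7.
Total: 2 components.

2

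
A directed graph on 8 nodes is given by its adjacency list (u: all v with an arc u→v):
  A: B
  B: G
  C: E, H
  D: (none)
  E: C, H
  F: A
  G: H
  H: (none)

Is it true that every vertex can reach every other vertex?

There is no directed path from A to C, so the graph is not strongly connected.

No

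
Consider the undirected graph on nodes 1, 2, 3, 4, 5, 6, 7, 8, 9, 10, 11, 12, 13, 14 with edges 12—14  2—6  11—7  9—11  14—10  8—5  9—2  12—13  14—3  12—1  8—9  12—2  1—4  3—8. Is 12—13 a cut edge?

Yes

Removing 12—13 leaves no path between 12 and 13: the component count goes from 1 to 2. So it is a bridge.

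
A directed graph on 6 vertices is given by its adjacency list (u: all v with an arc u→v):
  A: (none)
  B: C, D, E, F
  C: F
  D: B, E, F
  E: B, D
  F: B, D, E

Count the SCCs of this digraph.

{B, C, D, E, F} are all mutually reachable — one SCC of size 5.
{A} is an SCC by itself.
That gives 2 strongly connected components.

2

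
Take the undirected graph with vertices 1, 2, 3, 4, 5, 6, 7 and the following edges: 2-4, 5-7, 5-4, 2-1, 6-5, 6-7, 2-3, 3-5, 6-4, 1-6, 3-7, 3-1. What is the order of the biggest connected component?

Starting from 1 we can reach 1, 2, 3, 4, 5, 6, 7. That is one component of size 7.
The largest has 7 vertices.

7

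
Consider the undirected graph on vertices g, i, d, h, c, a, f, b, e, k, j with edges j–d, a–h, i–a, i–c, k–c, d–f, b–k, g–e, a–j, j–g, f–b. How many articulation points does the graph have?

Removing a increases the component count from 1 to 2, so a is a cut vertex.
Removing g increases the component count from 1 to 2, so g is a cut vertex.
Removing j increases the component count from 1 to 2, so j is a cut vertex.
By contrast removing i leaves 1 component; it is not a cut vertex. No other vertex is a cut vertex either.

3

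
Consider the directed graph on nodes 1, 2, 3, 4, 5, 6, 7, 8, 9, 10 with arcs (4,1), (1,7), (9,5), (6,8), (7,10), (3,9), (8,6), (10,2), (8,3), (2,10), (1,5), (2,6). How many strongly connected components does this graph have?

{2, 10} are all mutually reachable — one SCC of size 2.
{6, 8} are all mutually reachable — one SCC of size 2.
{3} is an SCC by itself.
{5} is an SCC by itself.
{9} is an SCC by itself.
(and 3 more singleton SCCs)
That gives 8 strongly connected components.

8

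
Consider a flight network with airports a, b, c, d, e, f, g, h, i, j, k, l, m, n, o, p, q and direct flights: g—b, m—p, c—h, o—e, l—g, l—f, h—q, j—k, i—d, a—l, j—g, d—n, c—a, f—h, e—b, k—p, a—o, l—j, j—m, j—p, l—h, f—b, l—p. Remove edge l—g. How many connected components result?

2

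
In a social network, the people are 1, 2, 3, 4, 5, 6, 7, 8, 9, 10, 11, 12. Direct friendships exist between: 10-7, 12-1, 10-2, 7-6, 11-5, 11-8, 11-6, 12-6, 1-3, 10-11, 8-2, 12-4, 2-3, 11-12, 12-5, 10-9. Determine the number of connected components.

1

Starting from 1 we can reach 1, 2, 3, 4, 5, 6, 7, 8, 9, 10, 11, 12. That is one component of size 12.
Total: 1 component.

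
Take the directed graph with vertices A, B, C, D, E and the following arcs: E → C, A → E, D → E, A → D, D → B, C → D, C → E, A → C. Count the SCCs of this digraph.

3

{C, D, E} are all mutually reachable — one SCC of size 3.
{A} is an SCC by itself.
{B} is an SCC by itself.
That gives 3 strongly connected components.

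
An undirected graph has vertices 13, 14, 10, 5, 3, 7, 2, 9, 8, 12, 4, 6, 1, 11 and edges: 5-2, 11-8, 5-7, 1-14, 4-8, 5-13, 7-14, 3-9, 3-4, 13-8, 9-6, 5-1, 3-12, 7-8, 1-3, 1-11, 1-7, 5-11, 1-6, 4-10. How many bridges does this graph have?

The edges on the cycle 1-3-9-6-1 are not bridges since each lies on that cycle.
But removing 3-12 disconnects 3 from 12; removing 4-10 disconnects 4 from 10; removing 5-2 disconnects 5 from 2 — these are bridges.
That makes 3 bridges.

3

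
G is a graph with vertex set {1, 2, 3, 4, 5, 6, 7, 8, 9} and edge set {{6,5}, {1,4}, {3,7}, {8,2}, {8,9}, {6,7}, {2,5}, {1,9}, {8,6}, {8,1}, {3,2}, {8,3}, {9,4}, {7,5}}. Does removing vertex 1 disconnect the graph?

Deleting 1 leaves 1 component (was 1) (its neighbors 4, 8, 9 remain connected to each other), so 1 is not a cut vertex.

No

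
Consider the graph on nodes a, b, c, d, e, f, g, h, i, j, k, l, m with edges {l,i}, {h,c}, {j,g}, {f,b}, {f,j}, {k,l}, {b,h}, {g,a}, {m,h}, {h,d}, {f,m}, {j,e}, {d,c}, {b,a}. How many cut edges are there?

3

The edges on the cycle f-j-g-a-b-f are not bridges since each lies on that cycle.
But removing k-l disconnects k from l; removing l-i disconnects l from i; removing j-e disconnects j from e — these are bridges.
That makes 3 bridges.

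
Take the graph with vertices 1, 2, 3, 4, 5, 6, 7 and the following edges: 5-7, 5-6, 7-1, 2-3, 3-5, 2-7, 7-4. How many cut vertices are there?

Removing 5 increases the component count from 1 to 2, so 5 is a cut vertex.
Removing 7 increases the component count from 1 to 3, so 7 is a cut vertex.
By contrast removing 4 leaves 1 component; it is not a cut vertex. No other vertex is a cut vertex either.

2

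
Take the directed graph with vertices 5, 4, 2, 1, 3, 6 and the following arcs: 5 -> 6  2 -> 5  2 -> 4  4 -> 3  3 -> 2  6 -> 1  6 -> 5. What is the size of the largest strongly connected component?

3

{2, 3, 4} are all mutually reachable — one SCC of size 3.
{5, 6} are all mutually reachable — one SCC of size 2.
{1} is an SCC by itself.
The largest has 3 vertices.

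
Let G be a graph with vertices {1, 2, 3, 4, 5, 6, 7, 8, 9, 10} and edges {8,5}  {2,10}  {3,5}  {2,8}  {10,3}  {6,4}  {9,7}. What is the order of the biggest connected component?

1 is isolated — a component by itself.
Starting from 4 we can reach 4, 6. That is one component of size 2.
Starting from 7 we can reach 7, 9. That is one component of size 2.
Starting from 2 we can reach 2, 3, 5, 8, 10. That is one component of size 5.
The largest has 5 vertices.

5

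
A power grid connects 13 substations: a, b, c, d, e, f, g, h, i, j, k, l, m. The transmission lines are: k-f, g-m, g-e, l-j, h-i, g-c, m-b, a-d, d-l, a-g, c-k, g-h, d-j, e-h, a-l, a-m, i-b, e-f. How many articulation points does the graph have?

Removing a increases the component count from 1 to 2, so a is a cut vertex.
By contrast removing c leaves 1 component; it is not a cut vertex. No other vertex is a cut vertex either.

1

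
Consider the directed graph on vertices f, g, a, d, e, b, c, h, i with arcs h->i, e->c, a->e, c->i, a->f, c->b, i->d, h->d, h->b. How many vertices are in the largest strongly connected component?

{h} is an SCC by itself.
{b} is an SCC by itself.
{c} is an SCC by itself.
{f} is an SCC by itself.
{e} is an SCC by itself.
(and 4 more singleton SCCs)
The largest has 1 vertex.

1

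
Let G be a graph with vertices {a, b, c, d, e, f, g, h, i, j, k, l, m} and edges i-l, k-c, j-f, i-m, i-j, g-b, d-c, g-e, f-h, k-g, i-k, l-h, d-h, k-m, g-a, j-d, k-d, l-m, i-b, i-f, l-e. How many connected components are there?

1

Starting from a we can reach a, b, c, d, e, f, g, h, i, j, k, l, m. That is one component of size 13.
Total: 1 component.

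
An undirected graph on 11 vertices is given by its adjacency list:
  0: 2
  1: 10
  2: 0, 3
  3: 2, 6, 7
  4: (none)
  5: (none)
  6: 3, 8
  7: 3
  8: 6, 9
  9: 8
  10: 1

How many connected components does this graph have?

4

4 is isolated — a component by itself.
5 is isolated — a component by itself.
Starting from 1 we can reach 1, 10. That is one component of size 2.
Starting from 0 we can reach 0, 2, 3, 6, 7, 8, 9. That is one component of size 7.
Total: 4 components.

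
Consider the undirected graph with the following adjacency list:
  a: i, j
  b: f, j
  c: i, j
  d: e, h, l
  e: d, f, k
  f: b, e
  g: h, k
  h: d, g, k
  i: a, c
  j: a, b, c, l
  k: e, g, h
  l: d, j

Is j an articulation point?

Yes

Deleting j raises the number of components from 1 to 2, so j is a cut vertex.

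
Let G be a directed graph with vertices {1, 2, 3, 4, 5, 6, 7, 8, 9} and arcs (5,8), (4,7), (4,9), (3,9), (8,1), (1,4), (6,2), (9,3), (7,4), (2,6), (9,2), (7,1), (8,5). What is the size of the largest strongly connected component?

{1, 4, 7} are all mutually reachable — one SCC of size 3.
{5, 8} are all mutually reachable — one SCC of size 2.
{3, 9} are all mutually reachable — one SCC of size 2.
{2, 6} are all mutually reachable — one SCC of size 2.
The largest has 3 vertices.

3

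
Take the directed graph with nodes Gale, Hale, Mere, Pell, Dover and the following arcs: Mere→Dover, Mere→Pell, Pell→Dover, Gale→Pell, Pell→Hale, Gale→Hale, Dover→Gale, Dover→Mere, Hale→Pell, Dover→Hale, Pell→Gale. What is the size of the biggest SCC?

5

{Gale, Hale, Mere, Pell, Dover} are all mutually reachable — one SCC of size 5.
The largest has 5 vertices.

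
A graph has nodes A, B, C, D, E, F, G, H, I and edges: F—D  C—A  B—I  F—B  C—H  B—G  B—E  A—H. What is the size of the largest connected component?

Starting from A we can reach A, C, H. That is one component of size 3.
Starting from B we can reach B, D, E, F, G, I. That is one component of size 6.
The largest has 6 vertices.

6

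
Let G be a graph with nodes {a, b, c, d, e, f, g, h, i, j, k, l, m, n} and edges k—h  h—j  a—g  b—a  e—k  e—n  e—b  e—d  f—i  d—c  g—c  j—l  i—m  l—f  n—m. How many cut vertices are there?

1

Removing e increases the component count from 1 to 2, so e is a cut vertex.
By contrast removing n leaves 1 component; it is not a cut vertex. No other vertex is a cut vertex either.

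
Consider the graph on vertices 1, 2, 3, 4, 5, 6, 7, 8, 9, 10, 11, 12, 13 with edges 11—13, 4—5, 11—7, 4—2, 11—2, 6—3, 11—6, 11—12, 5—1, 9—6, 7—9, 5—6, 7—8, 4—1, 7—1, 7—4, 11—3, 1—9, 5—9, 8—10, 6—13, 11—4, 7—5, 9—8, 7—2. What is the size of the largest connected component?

13

Starting from 1 we can reach 1, 2, 3, 4, 5, 6, 7, 8, 9, 10, 11, 12, 13. That is one component of size 13.
The largest has 13 vertices.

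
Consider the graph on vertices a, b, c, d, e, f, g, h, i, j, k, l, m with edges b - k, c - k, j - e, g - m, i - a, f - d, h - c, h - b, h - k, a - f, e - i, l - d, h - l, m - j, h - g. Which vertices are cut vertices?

h

Removing h increases the component count from 1 to 2, so h is a cut vertex.
By contrast removing j leaves 1 component; it is not a cut vertex. No other vertex is a cut vertex either.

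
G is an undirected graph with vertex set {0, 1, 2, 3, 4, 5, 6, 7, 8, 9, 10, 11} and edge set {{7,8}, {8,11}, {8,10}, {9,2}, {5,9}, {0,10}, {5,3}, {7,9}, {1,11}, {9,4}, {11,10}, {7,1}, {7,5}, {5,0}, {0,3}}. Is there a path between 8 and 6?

The component containing 8 is {0, 1, 2, 3, 4, 5, 7, 8, 9, 10, 11}, and 6 is not in it.

No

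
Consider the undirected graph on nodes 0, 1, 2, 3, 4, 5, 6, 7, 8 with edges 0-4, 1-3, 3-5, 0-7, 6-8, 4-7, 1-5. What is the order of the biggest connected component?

2 is isolated — a component by itself.
Starting from 6 we can reach 6, 8. That is one component of size 2.
Starting from 1 we can reach 1, 3, 5. That is one component of size 3.
Starting from 0 we can reach 0, 4, 7. That is one component of size 3.
The largest has 3 vertices.

3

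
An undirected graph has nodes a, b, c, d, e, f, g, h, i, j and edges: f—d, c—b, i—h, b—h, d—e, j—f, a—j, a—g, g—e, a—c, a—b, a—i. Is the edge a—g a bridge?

No

After removing a—g, the path a-j-f-d-e-g still connects them, so the edge is not a bridge.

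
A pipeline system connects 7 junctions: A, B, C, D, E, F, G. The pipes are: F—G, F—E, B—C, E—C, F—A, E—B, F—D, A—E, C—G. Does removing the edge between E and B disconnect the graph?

No

After removing E—B, the path E-C-B still connects them, so the edge is not a bridge.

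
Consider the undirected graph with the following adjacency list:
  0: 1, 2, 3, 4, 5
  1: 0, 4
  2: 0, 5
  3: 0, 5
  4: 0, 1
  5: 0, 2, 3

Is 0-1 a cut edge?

After removing 0-1, the path 0-4-1 still connects them, so the edge is not a bridge.

No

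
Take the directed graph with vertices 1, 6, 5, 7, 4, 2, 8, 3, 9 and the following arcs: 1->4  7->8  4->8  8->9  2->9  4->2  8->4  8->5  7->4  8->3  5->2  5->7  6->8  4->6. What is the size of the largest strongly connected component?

{4, 5, 6, 7, 8} are all mutually reachable — one SCC of size 5.
{2} is an SCC by itself.
{9} is an SCC by itself.
{3} is an SCC by itself.
{1} is an SCC by itself.
The largest has 5 vertices.

5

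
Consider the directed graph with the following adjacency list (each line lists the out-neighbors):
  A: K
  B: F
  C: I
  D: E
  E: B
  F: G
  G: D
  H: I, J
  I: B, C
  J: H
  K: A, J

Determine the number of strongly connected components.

{B, D, E, F, G} are all mutually reachable — one SCC of size 5.
{C, I} are all mutually reachable — one SCC of size 2.
{H, J} are all mutually reachable — one SCC of size 2.
{A, K} are all mutually reachable — one SCC of size 2.
That gives 4 strongly connected components.

4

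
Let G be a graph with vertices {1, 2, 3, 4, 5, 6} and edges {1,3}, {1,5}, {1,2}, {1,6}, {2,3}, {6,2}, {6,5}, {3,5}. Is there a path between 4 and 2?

The component containing 4 is {4}, and 2 is not in it.

No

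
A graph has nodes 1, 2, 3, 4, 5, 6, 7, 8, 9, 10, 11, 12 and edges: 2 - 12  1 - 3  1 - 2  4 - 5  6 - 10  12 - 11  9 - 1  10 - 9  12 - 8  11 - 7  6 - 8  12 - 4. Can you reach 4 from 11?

From 11 we can reach 1, 2, 3, 4, 5, 6, 7, 8, 9, 10, 11, 12, which includes 4.

Yes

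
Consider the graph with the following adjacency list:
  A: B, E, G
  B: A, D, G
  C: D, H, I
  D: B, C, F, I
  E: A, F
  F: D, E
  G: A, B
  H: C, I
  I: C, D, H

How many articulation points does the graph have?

1

Removing D increases the component count from 1 to 2, so D is a cut vertex.
By contrast removing H leaves 1 component; it is not a cut vertex. No other vertex is a cut vertex either.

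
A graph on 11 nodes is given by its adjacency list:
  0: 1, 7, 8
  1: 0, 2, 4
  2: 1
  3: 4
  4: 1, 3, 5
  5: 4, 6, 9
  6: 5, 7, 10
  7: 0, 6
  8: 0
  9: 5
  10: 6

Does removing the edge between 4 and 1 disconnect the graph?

After removing 4-1, the path 4-5-6-7-0-1 still connects them, so the edge is not a bridge.

No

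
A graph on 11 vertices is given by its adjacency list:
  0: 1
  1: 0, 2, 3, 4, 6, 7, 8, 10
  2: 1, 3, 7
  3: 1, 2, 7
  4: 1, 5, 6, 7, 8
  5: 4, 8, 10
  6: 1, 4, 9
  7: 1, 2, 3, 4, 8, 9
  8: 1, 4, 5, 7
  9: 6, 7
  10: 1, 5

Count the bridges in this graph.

1

The edges on the cycle 1-7-8-5-10-1 are not bridges since each lies on that cycle.
But removing 1-0 disconnects 1 from 0 — this is a bridge.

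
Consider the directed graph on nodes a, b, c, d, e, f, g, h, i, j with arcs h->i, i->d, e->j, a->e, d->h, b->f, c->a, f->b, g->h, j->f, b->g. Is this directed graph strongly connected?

No

There is no directed path from g to f, so the graph is not strongly connected.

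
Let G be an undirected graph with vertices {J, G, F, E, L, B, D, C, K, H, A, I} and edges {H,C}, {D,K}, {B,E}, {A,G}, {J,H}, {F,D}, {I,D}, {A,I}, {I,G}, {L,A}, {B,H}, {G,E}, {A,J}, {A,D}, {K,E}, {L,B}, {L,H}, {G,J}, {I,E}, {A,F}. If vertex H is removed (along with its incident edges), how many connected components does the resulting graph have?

2

With H gone, the remaining components are: {C}; {A, B, D, E, F, G, I, J, K, L}.
That is 2 components.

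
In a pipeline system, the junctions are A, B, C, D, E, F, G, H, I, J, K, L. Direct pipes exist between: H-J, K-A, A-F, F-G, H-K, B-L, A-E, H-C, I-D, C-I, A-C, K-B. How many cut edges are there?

8

The edges on the cycle H-K-A-C-H are not bridges since each lies on that cycle.
But removing E-A disconnects E from A; removing I-C disconnects I from C; removing B-L disconnects B from L; removing A-F disconnects A from F — these are bridges.
In total 8 edges are bridges.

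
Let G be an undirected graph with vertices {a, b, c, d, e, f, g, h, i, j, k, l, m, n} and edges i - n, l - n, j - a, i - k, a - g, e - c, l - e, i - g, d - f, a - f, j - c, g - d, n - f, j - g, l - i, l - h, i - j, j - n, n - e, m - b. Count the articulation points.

2

Removing i increases the component count from 2 to 3, so i is a cut vertex.
Removing l increases the component count from 2 to 3, so l is a cut vertex.
By contrast removing j leaves 2 components; it is not a cut vertex. No other vertex is a cut vertex either.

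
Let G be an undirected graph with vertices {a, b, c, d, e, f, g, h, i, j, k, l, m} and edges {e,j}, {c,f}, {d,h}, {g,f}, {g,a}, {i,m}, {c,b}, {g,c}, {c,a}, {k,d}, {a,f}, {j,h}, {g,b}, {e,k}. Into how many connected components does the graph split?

l is isolated — a component by itself.
Starting from i we can reach i, m. That is one component of size 2.
Starting from d we can reach d, e, h, j, k. That is one component of size 5.
Starting from a we can reach a, b, c, f, g. That is one component of size 5.
Total: 4 components.

4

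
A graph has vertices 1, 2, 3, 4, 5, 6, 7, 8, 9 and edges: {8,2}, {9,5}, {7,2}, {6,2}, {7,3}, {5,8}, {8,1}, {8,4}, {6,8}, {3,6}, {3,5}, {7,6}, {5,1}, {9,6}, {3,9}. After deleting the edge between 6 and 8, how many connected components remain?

6 and 8 are still connected via 6-2-8, so the component count stays at 1.

1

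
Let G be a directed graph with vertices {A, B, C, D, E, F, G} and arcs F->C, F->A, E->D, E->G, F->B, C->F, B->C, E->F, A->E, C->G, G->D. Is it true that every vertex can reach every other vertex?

There is no directed path from G to C, so the graph is not strongly connected.

No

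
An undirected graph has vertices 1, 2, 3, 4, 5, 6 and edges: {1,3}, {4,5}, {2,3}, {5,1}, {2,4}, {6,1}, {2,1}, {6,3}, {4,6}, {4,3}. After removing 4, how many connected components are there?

1

With 4 gone, the remaining components are: {1, 2, 3, 5, 6}.
That is 1 component.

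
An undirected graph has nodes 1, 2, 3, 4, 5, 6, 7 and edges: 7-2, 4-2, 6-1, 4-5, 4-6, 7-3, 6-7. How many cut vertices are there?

3

Removing 4 increases the component count from 1 to 2, so 4 is a cut vertex.
Removing 6 increases the component count from 1 to 2, so 6 is a cut vertex.
Removing 7 increases the component count from 1 to 2, so 7 is a cut vertex.
By contrast removing 1 leaves 1 component; it is not a cut vertex. No other vertex is a cut vertex either.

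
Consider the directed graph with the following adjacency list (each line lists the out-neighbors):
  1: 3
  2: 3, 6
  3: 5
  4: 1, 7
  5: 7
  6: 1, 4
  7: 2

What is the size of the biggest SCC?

{1, 2, 3, 4, 5, 6, 7} are all mutually reachable — one SCC of size 7.
The largest has 7 vertices.

7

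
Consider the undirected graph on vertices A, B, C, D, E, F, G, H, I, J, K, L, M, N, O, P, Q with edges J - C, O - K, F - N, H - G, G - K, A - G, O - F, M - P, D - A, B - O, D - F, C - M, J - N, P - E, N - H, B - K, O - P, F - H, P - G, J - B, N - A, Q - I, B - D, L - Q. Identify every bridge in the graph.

E-P, I-Q, L-Q

The edges on the cycle J-C-M-P-O-B-J are not bridges since each lies on that cycle.
But removing L - Q disconnects L from Q; removing E - P disconnects E from P; removing I - Q disconnects I from Q — these are bridges.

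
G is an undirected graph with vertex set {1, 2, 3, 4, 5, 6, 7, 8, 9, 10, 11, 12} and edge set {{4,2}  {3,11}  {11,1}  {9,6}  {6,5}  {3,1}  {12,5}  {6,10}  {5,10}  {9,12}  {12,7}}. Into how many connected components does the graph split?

4

8 is isolated — a component by itself.
Starting from 2 we can reach 2, 4. That is one component of size 2.
Starting from 1 we can reach 1, 3, 11. That is one component of size 3.
Starting from 5 we can reach 5, 6, 7, 9, 10, 12. That is one component of size 6.
Total: 4 components.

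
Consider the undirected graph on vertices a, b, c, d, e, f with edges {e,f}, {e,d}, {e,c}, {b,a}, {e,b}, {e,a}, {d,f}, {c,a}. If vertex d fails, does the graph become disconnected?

Deleting d leaves 1 component (was 1) (its neighbors e, f remain connected to each other), so d is not a cut vertex.

No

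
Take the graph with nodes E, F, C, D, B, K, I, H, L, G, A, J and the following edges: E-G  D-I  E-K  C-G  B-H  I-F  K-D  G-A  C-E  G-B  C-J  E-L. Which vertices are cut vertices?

Removing B increases the component count from 1 to 2, so B is a cut vertex.
Removing C increases the component count from 1 to 2, so C is a cut vertex.
Removing D increases the component count from 1 to 2, so D is a cut vertex.
Likewise E, G, I, K are cut vertices.
By contrast removing F leaves 1 component; it is not a cut vertex. No other vertex is a cut vertex either.

B, C, D, E, G, I, K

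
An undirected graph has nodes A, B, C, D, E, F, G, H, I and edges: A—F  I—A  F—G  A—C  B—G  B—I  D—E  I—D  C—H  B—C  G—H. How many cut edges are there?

The edges on the cycle B-I-A-C-B are not bridges since each lies on that cycle.
But removing D—I disconnects D from I; removing E—D disconnects E from D — these are bridges.
That makes 2 bridges.

2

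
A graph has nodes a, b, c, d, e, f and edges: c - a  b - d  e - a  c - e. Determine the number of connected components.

f is isolated — a component by itself.
Starting from b we can reach b, d. That is one component of size 2.
Starting from a we can reach a, c, e. That is one component of size 3.
Total: 3 components.

3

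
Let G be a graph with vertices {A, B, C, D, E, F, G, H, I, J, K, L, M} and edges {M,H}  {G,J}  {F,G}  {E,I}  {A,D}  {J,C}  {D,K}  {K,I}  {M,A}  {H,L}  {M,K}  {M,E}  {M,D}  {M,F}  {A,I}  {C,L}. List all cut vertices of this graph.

Removing M increases the component count from 2 to 3, so M is a cut vertex.
By contrast removing H leaves 2 components; it is not a cut vertex. No other vertex is a cut vertex either.

M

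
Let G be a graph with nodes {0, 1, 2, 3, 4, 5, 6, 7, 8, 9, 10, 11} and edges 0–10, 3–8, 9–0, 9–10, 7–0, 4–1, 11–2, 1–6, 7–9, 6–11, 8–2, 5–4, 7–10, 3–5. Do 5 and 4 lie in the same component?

Yes

From 5 we can reach 1, 2, 3, 4, 5, 6, 8, 11, which includes 4.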